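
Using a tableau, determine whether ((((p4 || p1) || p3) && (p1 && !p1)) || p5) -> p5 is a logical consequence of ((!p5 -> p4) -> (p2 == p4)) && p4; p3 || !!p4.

Yes

Initial set: {(((!p5 -> p4) -> (p2 == p4)) && p4); (p3 || !!p4); !(((((p4 || p1) || p3) && (p1 && !p1)) || p5) -> p5)}.
(((!p5 -> p4) -> (p2 == p4)) && p4): α-rule — add ((!p5 -> p4) -> (p2 == p4)), p4.
!(((((p4 || p1) || p3) && (p1 && !p1)) || p5) -> p5): α-rule — add ((((p4 || p1) || p3) && (p1 && !p1)) || p5), !p5.
(p3 || !!p4): β-rule — branch into p3  //  !!p4.
  branch 1 (add p3):
    ((!p5 -> p4) -> (p2 == p4)): β-rule — branch into !(!p5 -> p4)  //  (p2 == p4).
      branch 1.1 (add !(!p5 -> p4)):
        !(!p5 -> p4): α-rule — add !p5, !p4.
        × closes — contains both p4 and !p4.
      branch 1.2 (add (p2 == p4)):
        ((((p4 || p1) || p3) && (p1 && !p1)) || p5): β-rule — branch into (((p4 || p1) || p3) && (p1 && !p1))  //  p5.
          branch 1.2.1 (add (((p4 || p1) || p3) && (p1 && !p1))):
            (((p4 || p1) || p3) && (p1 && !p1)): α-rule — add ((p4 || p1) || p3), (p1 && !p1).
            (p1 && !p1): α-rule — add p1, !p1.
            × closes — contains both p1 and !p1.
          branch 1.2.2 (add p5):
            × closes — contains both p5 and !p5.
  branch 2 (add !!p4):
    !!p4: drop double negation, giving p4.
    ((!p5 -> p4) -> (p2 == p4)): β-rule — branch into !(!p5 -> p4)  //  (p2 == p4).
      branch 2.1 (add !(!p5 -> p4)):
        !(!p5 -> p4): α-rule — add !p5, !p4.
        × closes — contains both p4 and !p4.
      branch 2.2 (add (p2 == p4)):
        ((((p4 || p1) || p3) && (p1 && !p1)) || p5): β-rule — branch into (((p4 || p1) || p3) && (p1 && !p1))  //  p5.
          branch 2.2.1 (add (((p4 || p1) || p3) && (p1 && !p1))):
            (((p4 || p1) || p3) && (p1 && !p1)): α-rule — add ((p4 || p1) || p3), (p1 && !p1).
            (p1 && !p1): α-rule — add p1, !p1.
            × closes — contains both p1 and !p1.
          branch 2.2.2 (add p5):
            × closes — contains both p5 and !p5.
All 6 branches close.
Every branch closed, so the premises entail the conclusion.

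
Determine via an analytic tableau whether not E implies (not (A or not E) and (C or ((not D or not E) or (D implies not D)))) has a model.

Initial set: {(not E implies (not (A or not E) and (C or ((not D or not E) or (D implies not D)))))}.
(not E implies (not (A or not E) and (C or ((not D or not E) or (D implies not D))))): β-rule — branch into not not E  //  (not (A or not E) and (C or ((not D or not E) or (D implies not D)))).
  branch 1 (add not not E):
    ○ open, literals {E=true}.
  branch 2 (add (not (A or not E) and (C or ((not D or not E) or (D implies not D))))):
    (not (A or not E) and (C or ((not D or not E) or (D implies not D)))): α-rule — add not (A or not E), (C or ((not D or not E) or (D implies not D))).
    not (A or not E): α-rule — add not A, not not E.
    (C or ((not D or not E) or (D implies not D))): β-rule — branch into C  //  ((not D or not E) or (D implies not D)).
      branch 2.1 (add C):
        ○ open, literals {A=false, C=true, E=true}.
      branch 2.2 (add ((not D or not E) or (D implies not D))):
        ((not D or not E) or (D implies not D)): β-rule — branch into (not D or not E)  //  (D implies not D).
          branch 2.2.1 (add (not D or not E)):
            (not D or not E): β-rule — branch into not D  //  not E.
              branch 2.2.1.1 (add not D):
                ○ open, literals {A=false, D=false, E=true}.
              branch 2.2.1.2 (add not E):
                × closes — contains both E and not E.
          branch 2.2.2 (add (D implies not D)):
            (D implies not D): β-rule — branch into not D  //  not D.
              branch 2.2.2.1 (add not D):
                ○ open, literals {A=false, D=false, E=true}.
              branch 2.2.2.2 (add not D):
                ○ open, literals {A=false, D=false, E=true}.
1 branch closed, 5 open.
An open branch gives a satisfying assignment: E=true.

Satisfiable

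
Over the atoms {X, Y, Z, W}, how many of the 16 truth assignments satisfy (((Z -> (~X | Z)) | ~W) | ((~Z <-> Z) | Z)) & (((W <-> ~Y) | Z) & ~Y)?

6

Initial set: {T ((((Z -> (~X | Z)) | ~W) | ((~Z <-> Z) | Z)) & (((W <-> ~Y) | Z) & ~Y))}.
T ((((Z -> (~X | Z)) | ~W) | ((~Z <-> Z) | Z)) & (((W <-> ~Y) | Z) & ~Y)): α-rule — add T (((Z -> (~X | Z)) | ~W) | ((~Z <-> Z) | Z)), T (((W <-> ~Y) | Z) & ~Y).
T (((W <-> ~Y) | Z) & ~Y): α-rule — add T ((W <-> ~Y) | Z), T ~Y.
T (((Z -> (~X | Z)) | ~W) | ((~Z <-> Z) | Z)): β-rule — branch into T ((Z -> (~X | Z)) | ~W)  //  T ((~Z <-> Z) | Z).
  branch 1 (add T ((Z -> (~X | Z)) | ~W)):
    T ((W <-> ~Y) | Z): β-rule — branch into T (W <-> ~Y)  //  T Z.
      branch 1.1 (add T (W <-> ~Y)):
        T ((Z -> (~X | Z)) | ~W): β-rule — branch into T (Z -> (~X | Z))  //  T ~W.
          branch 1.1.1 (add T (Z -> (~X | Z))):
            T (W <-> ~Y): β-rule — branch into T W, T ~Y  //  F W, F ~Y.
              branch 1.1.1.1 (add T W, T ~Y):
                T (Z -> (~X | Z)): β-rule — branch into F Z  //  T (~X | Z).
                  branch 1.1.1.1.1 (add F Z):
                    ○ open, literals {W=1, Y=0, Z=0}.
                  branch 1.1.1.1.2 (add T (~X | Z)):
                    T (~X | Z): β-rule — branch into T ~X  //  T Z.
                      branch 1.1.1.1.2.1 (add T ~X):
                        ○ open, literals {W=1, X=0, Y=0}.
                      branch 1.1.1.1.2.2 (add T Z):
                        ○ open, literals {W=1, Y=0, Z=1}.
              branch 1.1.1.2 (add F W, F ~Y):
                × closes — contains both Y and ~Y.
          branch 1.1.2 (add T ~W):
            T (W <-> ~Y): β-rule — branch into T W, T ~Y  //  F W, F ~Y.
              branch 1.1.2.1 (add T W, T ~Y):
                × closes — contains both W and ~W.
              branch 1.1.2.2 (add F W, F ~Y):
                × closes — contains both Y and ~Y.
      branch 1.2 (add T Z):
        T ((Z -> (~X | Z)) | ~W): β-rule — branch into T (Z -> (~X | Z))  //  T ~W.
          branch 1.2.1 (add T (Z -> (~X | Z))):
            T (Z -> (~X | Z)): β-rule — branch into F Z  //  T (~X | Z).
              branch 1.2.1.1 (add F Z):
                × closes — contains both Z and ~Z.
              branch 1.2.1.2 (add T (~X | Z)):
                T (~X | Z): β-rule — branch into T ~X  //  T Z.
                  branch 1.2.1.2.1 (add T ~X):
                    ○ open, literals {X=0, Y=0, Z=1}.
                  branch 1.2.1.2.2 (add T Z):
                    ○ open, literals {Y=0, Z=1}.
          branch 1.2.2 (add T ~W):
            ○ open, literals {W=0, Y=0, Z=1}.
  branch 2 (add T ((~Z <-> Z) | Z)):
    T ((W <-> ~Y) | Z): β-rule — branch into T (W <-> ~Y)  //  T Z.
      branch 2.1 (add T (W <-> ~Y)):
        T ((~Z <-> Z) | Z): β-rule — branch into T (~Z <-> Z)  //  T Z.
          branch 2.1.1 (add T (~Z <-> Z)):
            T (W <-> ~Y): β-rule — branch into T W, T ~Y  //  F W, F ~Y.
              branch 2.1.1.1 (add T W, T ~Y):
                T (~Z <-> Z): β-rule — branch into T ~Z, T Z  //  F ~Z, F Z.
                  branch 2.1.1.1.1 (add T ~Z, T Z):
                    × closes — contains both Z and ~Z.
                  branch 2.1.1.1.2 (add F ~Z, F Z):
                    × closes — contains both Z and ~Z.
              branch 2.1.1.2 (add F W, F ~Y):
                × closes — contains both Y and ~Y.
          branch 2.1.2 (add T Z):
            T (W <-> ~Y): β-rule — branch into T W, T ~Y  //  F W, F ~Y.
              branch 2.1.2.1 (add T W, T ~Y):
                ○ open, literals {W=1, Y=0, Z=1}.
              branch 2.1.2.2 (add F W, F ~Y):
                × closes — contains both Y and ~Y.
      branch 2.2 (add T Z):
        T ((~Z <-> Z) | Z): β-rule — branch into T (~Z <-> Z)  //  T Z.
          branch 2.2.1 (add T (~Z <-> Z)):
            T (~Z <-> Z): β-rule — branch into T ~Z, T Z  //  F ~Z, F Z.
              branch 2.2.1.1 (add T ~Z, T Z):
                × closes — contains both Z and ~Z.
              branch 2.2.1.2 (add F ~Z, F Z):
                × closes — contains both Z and ~Z.
          branch 2.2.2 (add T Z):
            ○ open, literals {Y=0, Z=1}.
10 branches closed, 8 open.
Each open branch fixes some atoms; the unmentioned ones are free. Counting distinct full assignments: branch {W=1, Y=0, Z=0} (X) contributes 2 new; branch {W=1, X=0, Y=0} (Z) contributes 1 new; branch {W=1, Y=0, Z=1} (X) contributes 1 new; branch {X=0, Y=0, Z=1} (W) contributes 1 new; branch {Y=0, Z=1} (X, W) contributes 1 new; branch {W=0, Y=0, Z=1} (X) contributes 0 new; branch {W=1, Y=0, Z=1} (X) contributes 0 new; branch {Y=0, Z=1} (X, W) contributes 0 new. Total: 6.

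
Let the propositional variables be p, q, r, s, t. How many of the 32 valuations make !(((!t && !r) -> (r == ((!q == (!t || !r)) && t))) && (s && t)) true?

Initial set: {!(((!t && !r) -> (r == ((!q == (!t || !r)) && t))) && (s && t))}.
!(((!t && !r) -> (r == ((!q == (!t || !r)) && t))) && (s && t)): β-rule — branch into !((!t && !r) -> (r == ((!q == (!t || !r)) && t)))  //  !(s && t).
  branch 1 (add !((!t && !r) -> (r == ((!q == (!t || !r)) && t)))):
    !((!t && !r) -> (r == ((!q == (!t || !r)) && t))): α-rule — add (!t && !r), !(r == ((!q == (!t || !r)) && t)).
    (!t && !r): α-rule — add !t, !r.
    !(r == ((!q == (!t || !r)) && t)): β-rule — branch into r, !((!q == (!t || !r)) && t)  //  !r, ((!q == (!t || !r)) && t).
      branch 1.1 (add r, !((!q == (!t || !r)) && t)):
        × closes — contains both r and !r.
      branch 1.2 (add !r, ((!q == (!t || !r)) && t)):
        ((!q == (!t || !r)) && t): α-rule — add (!q == (!t || !r)), t.
        × closes — contains both t and !t.
  branch 2 (add !(s && t)):
    !(s && t): β-rule — branch into !s  //  !t.
      branch 2.1 (add !s):
        ○ open, literals {s=0}.
      branch 2.2 (add !t):
        ○ open, literals {t=0}.
2 branches closed, 2 open.
Each open branch fixes some atoms; the unmentioned ones are free. Counting distinct full assignments: branch {s=0} (p, q, r, t) contributes 16 new; branch {t=0} (p, q, r, s) contributes 8 new. Total: 24.

24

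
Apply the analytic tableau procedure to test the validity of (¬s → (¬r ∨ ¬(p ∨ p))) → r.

Assume the negation and expand:
Initial set: {¬((¬s → (¬r ∨ ¬(p ∨ p))) → r)}.
¬((¬s → (¬r ∨ ¬(p ∨ p))) → r): α-rule — add (¬s → (¬r ∨ ¬(p ∨ p))), ¬r.
(¬s → (¬r ∨ ¬(p ∨ p))): β-rule — branch into ¬¬s  //  (¬r ∨ ¬(p ∨ p)).
  branch 1 (add ¬¬s):
    ○ open, literals {r=F, s=T}.
  branch 2 (add (¬r ∨ ¬(p ∨ p))):
    (¬r ∨ ¬(p ∨ p)): β-rule — branch into ¬r  //  ¬(p ∨ p).
      branch 2.1 (add ¬r):
        ○ open, literals {r=F}.
      branch 2.2 (add ¬(p ∨ p)):
        ¬(p ∨ p): α-rule — add ¬p, ¬p.
        ○ open, literals {p=F, r=F}.
0 branches closed, 3 open.
An open branch gives a countermodel: r=F, s=T (unmentioned atoms arbitrary); under it the original formula is false.

Not valid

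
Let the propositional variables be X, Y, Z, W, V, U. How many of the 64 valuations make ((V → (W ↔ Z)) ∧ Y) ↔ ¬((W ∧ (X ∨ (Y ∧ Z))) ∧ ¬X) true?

20

Initial set: {T (((V → (W ↔ Z)) ∧ Y) ↔ ¬((W ∧ (X ∨ (Y ∧ Z))) ∧ ¬X))}.
T (((V → (W ↔ Z)) ∧ Y) ↔ ¬((W ∧ (X ∨ (Y ∧ Z))) ∧ ¬X)): β-rule — branch into T ((V → (W ↔ Z)) ∧ Y), T ¬((W ∧ (X ∨ (Y ∧ Z))) ∧ ¬X)  //  F ((V → (W ↔ Z)) ∧ Y), F ¬((W ∧ (X ∨ (Y ∧ Z))) ∧ ¬X).
  branch 1 (add T ((V → (W ↔ Z)) ∧ Y), T ¬((W ∧ (X ∨ (Y ∧ Z))) ∧ ¬X)):
    T ((V → (W ↔ Z)) ∧ Y): α-rule — add T (V → (W ↔ Z)), T Y.
    T ¬((W ∧ (X ∨ (Y ∧ Z))) ∧ ¬X): β-rule — branch into F (W ∧ (X ∨ (Y ∧ Z)))  //  F ¬X.
      branch 1.1 (add F (W ∧ (X ∨ (Y ∧ Z)))):
        T (V → (W ↔ Z)): β-rule — branch into F V  //  T (W ↔ Z).
          branch 1.1.1 (add F V):
            F (W ∧ (X ∨ (Y ∧ Z))): β-rule — branch into F W  //  F (X ∨ (Y ∧ Z)).
              branch 1.1.1.1 (add F W):
                ○ open, literals {V=false, W=false, Y=true}.
              branch 1.1.1.2 (add F (X ∨ (Y ∧ Z))):
                F (X ∨ (Y ∧ Z)): α-rule — add F X, F (Y ∧ Z).
                F (Y ∧ Z): β-rule — branch into F Y  //  F Z.
                  branch 1.1.1.2.1 (add F Y):
                    × closes — contains both Y and ¬Y.
                  branch 1.1.1.2.2 (add F Z):
                    ○ open, literals {V=false, X=false, Y=true, Z=false}.
          branch 1.1.2 (add T (W ↔ Z)):
            F (W ∧ (X ∨ (Y ∧ Z))): β-rule — branch into F W  //  F (X ∨ (Y ∧ Z)).
              branch 1.1.2.1 (add F W):
                T (W ↔ Z): β-rule — branch into T W, T Z  //  F W, F Z.
                  branch 1.1.2.1.1 (add T W, T Z):
                    × closes — contains both W and ¬W.
                  branch 1.1.2.1.2 (add F W, F Z):
                    ○ open, literals {W=false, Y=true, Z=false}.
              branch 1.1.2.2 (add F (X ∨ (Y ∧ Z))):
                F (X ∨ (Y ∧ Z)): α-rule — add F X, F (Y ∧ Z).
                T (W ↔ Z): β-rule — branch into T W, T Z  //  F W, F Z.
                  branch 1.1.2.2.1 (add T W, T Z):
                    F (Y ∧ Z): β-rule — branch into F Y  //  F Z.
                      branch 1.1.2.2.1.1 (add F Y):
                        × closes — contains both Y and ¬Y.
                      branch 1.1.2.2.1.2 (add F Z):
                        × closes — contains both Z and ¬Z.
                  branch 1.1.2.2.2 (add F W, F Z):
                    F (Y ∧ Z): β-rule — branch into F Y  //  F Z.
                      branch 1.1.2.2.2.1 (add F Y):
                        × closes — contains both Y and ¬Y.
                      branch 1.1.2.2.2.2 (add F Z):
                        ○ open, literals {W=false, X=false, Y=true, Z=false}.
      branch 1.2 (add F ¬X):
        T (V → (W ↔ Z)): β-rule — branch into F V  //  T (W ↔ Z).
          branch 1.2.1 (add F V):
            ○ open, literals {V=false, X=true, Y=true}.
          branch 1.2.2 (add T (W ↔ Z)):
            T (W ↔ Z): β-rule — branch into T W, T Z  //  F W, F Z.
              branch 1.2.2.1 (add T W, T Z):
                ○ open, literals {W=true, X=true, Y=true, Z=true}.
              branch 1.2.2.2 (add F W, F Z):
                ○ open, literals {W=false, X=true, Y=true, Z=false}.
  branch 2 (add F ((V → (W ↔ Z)) ∧ Y), F ¬((W ∧ (X ∨ (Y ∧ Z))) ∧ ¬X)):
    F ¬((W ∧ (X ∨ (Y ∧ Z))) ∧ ¬X): α-rule — add T (W ∧ (X ∨ (Y ∧ Z))), T ¬X.
    T (W ∧ (X ∨ (Y ∧ Z))): α-rule — add T W, T (X ∨ (Y ∧ Z)).
    F ((V → (W ↔ Z)) ∧ Y): β-rule — branch into F (V → (W ↔ Z))  //  F Y.
      branch 2.1 (add F (V → (W ↔ Z))):
        F (V → (W ↔ Z)): α-rule — add T V, F (W ↔ Z).
        T (X ∨ (Y ∧ Z)): β-rule — branch into T X  //  T (Y ∧ Z).
          branch 2.1.1 (add T X):
            × closes — contains both X and ¬X.
          branch 2.1.2 (add T (Y ∧ Z)):
            T (Y ∧ Z): α-rule — add T Y, T Z.
            F (W ↔ Z): β-rule — branch into T W, F Z  //  F W, T Z.
              branch 2.1.2.1 (add T W, F Z):
                × closes — contains both Z and ¬Z.
              branch 2.1.2.2 (add F W, T Z):
                × closes — contains both W and ¬W.
      branch 2.2 (add F Y):
        T (X ∨ (Y ∧ Z)): β-rule — branch into T X  //  T (Y ∧ Z).
          branch 2.2.1 (add T X):
            × closes — contains both X and ¬X.
          branch 2.2.2 (add T (Y ∧ Z)):
            T (Y ∧ Z): α-rule — add T Y, T Z.
            × closes — contains both Y and ¬Y.
10 branches closed, 7 open.
Each open branch fixes some atoms; the unmentioned ones are free. Counting distinct full assignments: branch {V=false, W=false, Y=true} (X, Z, U) contributes 8 new; branch {V=false, X=false, Y=true, Z=false} (W, U) contributes 2 new; branch {W=false, Y=true, Z=false} (X, V, U) contributes 4 new; branch {W=false, X=false, Y=true, Z=false} (V, U) contributes 0 new; branch {V=false, X=true, Y=true} (Z, W, U) contributes 4 new; branch {W=true, X=true, Y=true, Z=true} (V, U) contributes 2 new; branch {W=false, X=true, Y=true, Z=false} (V, U) contributes 0 new. Total: 20.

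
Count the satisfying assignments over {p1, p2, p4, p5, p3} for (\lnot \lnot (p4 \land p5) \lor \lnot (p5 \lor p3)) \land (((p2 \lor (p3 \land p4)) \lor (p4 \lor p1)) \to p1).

Initial set: {((\lnot \lnot (p4 \land p5) \lor \lnot (p5 \lor p3)) \land (((p2 \lor (p3 \land p4)) \lor (p4 \lor p1)) \to p1))}.
((\lnot \lnot (p4 \land p5) \lor \lnot (p5 \lor p3)) \land (((p2 \lor (p3 \land p4)) \lor (p4 \lor p1)) \to p1)): α-rule — add (\lnot \lnot (p4 \land p5) \lor \lnot (p5 \lor p3)), (((p2 \lor (p3 \land p4)) \lor (p4 \lor p1)) \to p1).
(\lnot \lnot (p4 \land p5) \lor \lnot (p5 \lor p3)): β-rule — branch into \lnot \lnot (p4 \land p5)  //  \lnot (p5 \lor p3).
  branch 1 (add \lnot \lnot (p4 \land p5)):
    \lnot \lnot (p4 \land p5): drop double negation, giving (p4 \land p5).
    (p4 \land p5): α-rule — add p4, p5.
    (((p2 \lor (p3 \land p4)) \lor (p4 \lor p1)) \to p1): β-rule — branch into \lnot ((p2 \lor (p3 \land p4)) \lor (p4 \lor p1))  //  p1.
      branch 1.1 (add \lnot ((p2 \lor (p3 \land p4)) \lor (p4 \lor p1))):
        \lnot ((p2 \lor (p3 \land p4)) \lor (p4 \lor p1)): α-rule — add \lnot (p2 \lor (p3 \land p4)), \lnot (p4 \lor p1).
        \lnot (p2 \lor (p3 \land p4)): α-rule — add \lnot p2, \lnot (p3 \land p4).
        \lnot (p4 \lor p1): α-rule — add \lnot p4, \lnot p1.
        × closes — contains both p4 and \lnot p4.
      branch 1.2 (add p1):
        ○ open, literals {p1=true, p4=true, p5=true}.
  branch 2 (add \lnot (p5 \lor p3)):
    \lnot (p5 \lor p3): α-rule — add \lnot p5, \lnot p3.
    (((p2 \lor (p3 \land p4)) \lor (p4 \lor p1)) \to p1): β-rule — branch into \lnot ((p2 \lor (p3 \land p4)) \lor (p4 \lor p1))  //  p1.
      branch 2.1 (add \lnot ((p2 \lor (p3 \land p4)) \lor (p4 \lor p1))):
        \lnot ((p2 \lor (p3 \land p4)) \lor (p4 \lor p1)): α-rule — add \lnot (p2 \lor (p3 \land p4)), \lnot (p4 \lor p1).
        \lnot (p2 \lor (p3 \land p4)): α-rule — add \lnot p2, \lnot (p3 \land p4).
        \lnot (p4 \lor p1): α-rule — add \lnot p4, \lnot p1.
        \lnot (p3 \land p4): β-rule — branch into \lnot p3  //  \lnot p4.
          branch 2.1.1 (add \lnot p3):
            ○ open, literals {p1=false, p2=false, p3=false, p4=false, p5=false}.
          branch 2.1.2 (add \lnot p4):
            ○ open, literals {p1=false, p2=false, p3=false, p4=false, p5=false}.
      branch 2.2 (add p1):
        ○ open, literals {p1=true, p3=false, p5=false}.
1 branch closed, 4 open.
Each open branch fixes some atoms; the unmentioned ones are free. Counting distinct full assignments: branch {p1=true, p4=true, p5=true} (p2, p3) contributes 4 new; branch {p1=false, p2=false, p3=false, p4=false, p5=false} (none free) contributes 1 new; branch {p1=false, p2=false, p3=false, p4=false, p5=false} (none free) contributes 0 new; branch {p1=true, p3=false, p5=false} (p2, p4) contributes 4 new. Total: 9.

9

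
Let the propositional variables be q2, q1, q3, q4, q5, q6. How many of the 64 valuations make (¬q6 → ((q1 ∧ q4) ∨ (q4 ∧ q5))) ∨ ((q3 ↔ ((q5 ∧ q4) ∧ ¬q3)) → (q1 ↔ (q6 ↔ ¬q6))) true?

60

Initial set: {((¬q6 → ((q1 ∧ q4) ∨ (q4 ∧ q5))) ∨ ((q3 ↔ ((q5 ∧ q4) ∧ ¬q3)) → (q1 ↔ (q6 ↔ ¬q6))))}.
((¬q6 → ((q1 ∧ q4) ∨ (q4 ∧ q5))) ∨ ((q3 ↔ ((q5 ∧ q4) ∧ ¬q3)) → (q1 ↔ (q6 ↔ ¬q6)))): β-rule — branch into (¬q6 → ((q1 ∧ q4) ∨ (q4 ∧ q5)))  //  ((q3 ↔ ((q5 ∧ q4) ∧ ¬q3)) → (q1 ↔ (q6 ↔ ¬q6))).
  branch 1 (add (¬q6 → ((q1 ∧ q4) ∨ (q4 ∧ q5)))):
    (¬q6 → ((q1 ∧ q4) ∨ (q4 ∧ q5))): β-rule — branch into ¬¬q6  //  ((q1 ∧ q4) ∨ (q4 ∧ q5)).
      branch 1.1 (add ¬¬q6):
        ○ open, literals {q6=true}.
      branch 1.2 (add ((q1 ∧ q4) ∨ (q4 ∧ q5))):
        ((q1 ∧ q4) ∨ (q4 ∧ q5)): β-rule — branch into (q1 ∧ q4)  //  (q4 ∧ q5).
          branch 1.2.1 (add (q1 ∧ q4)):
            (q1 ∧ q4): α-rule — add q1, q4.
            ○ open, literals {q1=true, q4=true}.
          branch 1.2.2 (add (q4 ∧ q5)):
            (q4 ∧ q5): α-rule — add q4, q5.
            ○ open, literals {q4=true, q5=true}.
  branch 2 (add ((q3 ↔ ((q5 ∧ q4) ∧ ¬q3)) → (q1 ↔ (q6 ↔ ¬q6)))):
    ((q3 ↔ ((q5 ∧ q4) ∧ ¬q3)) → (q1 ↔ (q6 ↔ ¬q6))): β-rule — branch into ¬(q3 ↔ ((q5 ∧ q4) ∧ ¬q3))  //  (q1 ↔ (q6 ↔ ¬q6)).
      branch 2.1 (add ¬(q3 ↔ ((q5 ∧ q4) ∧ ¬q3))):
        ¬(q3 ↔ ((q5 ∧ q4) ∧ ¬q3)): β-rule — branch into q3, ¬((q5 ∧ q4) ∧ ¬q3)  //  ¬q3, ((q5 ∧ q4) ∧ ¬q3).
          branch 2.1.1 (add q3, ¬((q5 ∧ q4) ∧ ¬q3)):
            ¬((q5 ∧ q4) ∧ ¬q3): β-rule — branch into ¬(q5 ∧ q4)  //  ¬¬q3.
              branch 2.1.1.1 (add ¬(q5 ∧ q4)):
                ¬(q5 ∧ q4): β-rule — branch into ¬q5  //  ¬q4.
                  branch 2.1.1.1.1 (add ¬q5):
                    ○ open, literals {q3=true, q5=false}.
                  branch 2.1.1.1.2 (add ¬q4):
                    ○ open, literals {q3=true, q4=false}.
              branch 2.1.1.2 (add ¬¬q3):
                ○ open, literals {q3=true}.
          branch 2.1.2 (add ¬q3, ((q5 ∧ q4) ∧ ¬q3)):
            ((q5 ∧ q4) ∧ ¬q3): α-rule — add (q5 ∧ q4), ¬q3.
            (q5 ∧ q4): α-rule — add q5, q4.
            ○ open, literals {q3=false, q4=true, q5=true}.
      branch 2.2 (add (q1 ↔ (q6 ↔ ¬q6))):
        (q1 ↔ (q6 ↔ ¬q6)): β-rule — branch into q1, (q6 ↔ ¬q6)  //  ¬q1, ¬(q6 ↔ ¬q6).
          branch 2.2.1 (add q1, (q6 ↔ ¬q6)):
            (q6 ↔ ¬q6): β-rule — branch into q6, ¬q6  //  ¬q6, ¬¬q6.
              branch 2.2.1.1 (add q6, ¬q6):
                × closes — contains both q6 and ¬q6.
              branch 2.2.1.2 (add ¬q6, ¬¬q6):
                × closes — contains both q6 and ¬q6.
          branch 2.2.2 (add ¬q1, ¬(q6 ↔ ¬q6)):
            ¬(q6 ↔ ¬q6): β-rule — branch into q6, ¬¬q6  //  ¬q6, ¬q6.
              branch 2.2.2.1 (add q6, ¬¬q6):
                ○ open, literals {q1=false, q6=true}.
              branch 2.2.2.2 (add ¬q6, ¬q6):
                ○ open, literals {q1=false, q6=false}.
2 branches closed, 9 open.
Each open branch fixes some atoms; the unmentioned ones are free. Counting distinct full assignments: branch {q6=true} (q2, q1, q3, q4, q5) contributes 32 new; branch {q1=true, q4=true} (q2, q3, q5, q6) contributes 8 new; branch {q4=true, q5=true} (q2, q1, q3, q6) contributes 4 new; branch {q3=true, q5=false} (q2, q1, q4, q6) contributes 6 new; branch {q3=true, q4=false} (q2, q1, q5, q6) contributes 4 new; branch {q3=true} (q2, q1, q4, q5, q6) contributes 0 new; branch {q3=false, q4=true, q5=true} (q2, q1, q6) contributes 0 new; branch {q1=false, q6=true} (q2, q3, q4, q5) contributes 0 new; branch {q1=false, q6=false} (q2, q3, q4, q5) contributes 6 new. Total: 60.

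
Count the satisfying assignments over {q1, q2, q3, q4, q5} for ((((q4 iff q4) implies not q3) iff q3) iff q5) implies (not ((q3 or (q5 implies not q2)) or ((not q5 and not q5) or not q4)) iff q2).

Initial set: {(((((q4 iff q4) implies not q3) iff q3) iff q5) implies (not ((q3 or (q5 implies not q2)) or ((not q5 and not q5) or not q4)) iff q2))}.
(((((q4 iff q4) implies not q3) iff q3) iff q5) implies (not ((q3 or (q5 implies not q2)) or ((not q5 and not q5) or not q4)) iff q2)): β-rule — branch into not ((((q4 iff q4) implies not q3) iff q3) iff q5)  //  (not ((q3 or (q5 implies not q2)) or ((not q5 and not q5) or not q4)) iff q2).
  branch 1 (add not ((((q4 iff q4) implies not q3) iff q3) iff q5)):
    not ((((q4 iff q4) implies not q3) iff q3) iff q5): β-rule — branch into (((q4 iff q4) implies not q3) iff q3), not q5  //  not (((q4 iff q4) implies not q3) iff q3), q5.
      branch 1.1 (add (((q4 iff q4) implies not q3) iff q3), not q5):
        (((q4 iff q4) implies not q3) iff q3): β-rule — branch into ((q4 iff q4) implies not q3), q3  //  not ((q4 iff q4) implies not q3), not q3.
          branch 1.1.1 (add ((q4 iff q4) implies not q3), q3):
            ((q4 iff q4) implies not q3): β-rule — branch into not (q4 iff q4)  //  not q3.
              branch 1.1.1.1 (add not (q4 iff q4)):
                not (q4 iff q4): β-rule — branch into q4, not q4  //  not q4, q4.
                  branch 1.1.1.1.1 (add q4, not q4):
                    × closes — contains both q4 and not q4.
                  branch 1.1.1.1.2 (add not q4, q4):
                    × closes — contains both q4 and not q4.
              branch 1.1.1.2 (add not q3):
                × closes — contains both q3 and not q3.
          branch 1.1.2 (add not ((q4 iff q4) implies not q3), not q3):
            not ((q4 iff q4) implies not q3): α-rule — add (q4 iff q4), not not q3.
            × closes — contains both q3 and not q3.
      branch 1.2 (add not (((q4 iff q4) implies not q3) iff q3), q5):
        not (((q4 iff q4) implies not q3) iff q3): β-rule — branch into ((q4 iff q4) implies not q3), not q3  //  not ((q4 iff q4) implies not q3), q3.
          branch 1.2.1 (add ((q4 iff q4) implies not q3), not q3):
            ((q4 iff q4) implies not q3): β-rule — branch into not (q4 iff q4)  //  not q3.
              branch 1.2.1.1 (add not (q4 iff q4)):
                not (q4 iff q4): β-rule — branch into q4, not q4  //  not q4, q4.
                  branch 1.2.1.1.1 (add q4, not q4):
                    × closes — contains both q4 and not q4.
                  branch 1.2.1.1.2 (add not q4, q4):
                    × closes — contains both q4 and not q4.
              branch 1.2.1.2 (add not q3):
                ○ open, literals {q3=F, q5=T}.
          branch 1.2.2 (add not ((q4 iff q4) implies not q3), q3):
            not ((q4 iff q4) implies not q3): α-rule — add (q4 iff q4), not not q3.
            (q4 iff q4): β-rule — branch into q4, q4  //  not q4, not q4.
              branch 1.2.2.1 (add q4, q4):
                ○ open, literals {q3=T, q4=T, q5=T}.
              branch 1.2.2.2 (add not q4, not q4):
                ○ open, literals {q3=T, q4=F, q5=T}.
  branch 2 (add (not ((q3 or (q5 implies not q2)) or ((not q5 and not q5) or not q4)) iff q2)):
    (not ((q3 or (q5 implies not q2)) or ((not q5 and not q5) or not q4)) iff q2): β-rule — branch into not ((q3 or (q5 implies not q2)) or ((not q5 and not q5) or not q4)), q2  //  not not ((q3 or (q5 implies not q2)) or ((not q5 and not q5) or not q4)), not q2.
      branch 2.1 (add not ((q3 or (q5 implies not q2)) or ((not q5 and not q5) or not q4)), q2):
        not ((q3 or (q5 implies not q2)) or ((not q5 and not q5) or not q4)): α-rule — add not (q3 or (q5 implies not q2)), not ((not q5 and not q5) or not q4).
        not (q3 or (q5 implies not q2)): α-rule — add not q3, not (q5 implies not q2).
        not ((not q5 and not q5) or not q4): α-rule — add not (not q5 and not q5), not not q4.
        not (q5 implies not q2): α-rule — add q5, not not q2.
        not (not q5 and not q5): β-rule — branch into not not q5  //  not not q5.
          branch 2.1.1 (add not not q5):
            ○ open, literals {q2=T, q3=F, q4=T, q5=T}.
          branch 2.1.2 (add not not q5):
            ○ open, literals {q2=T, q3=F, q4=T, q5=T}.
      branch 2.2 (add not not ((q3 or (q5 implies not q2)) or ((not q5 and not q5) or not q4)), not q2):
        not not ((q3 or (q5 implies not q2)) or ((not q5 and not q5) or not q4)): β-rule — branch into (q3 or (q5 implies not q2))  //  ((not q5 and not q5) or not q4).
          branch 2.2.1 (add (q3 or (q5 implies not q2))):
            (q3 or (q5 implies not q2)): β-rule — branch into q3  //  (q5 implies not q2).
              branch 2.2.1.1 (add q3):
                ○ open, literals {q2=F, q3=T}.
              branch 2.2.1.2 (add (q5 implies not q2)):
                (q5 implies not q2): β-rule — branch into not q5  //  not q2.
                  branch 2.2.1.2.1 (add not q5):
                    ○ open, literals {q2=F, q5=F}.
                  branch 2.2.1.2.2 (add not q2):
                    ○ open, literals {q2=F}.
          branch 2.2.2 (add ((not q5 and not q5) or not q4)):
            ((not q5 and not q5) or not q4): β-rule — branch into (not q5 and not q5)  //  not q4.
              branch 2.2.2.1 (add (not q5 and not q5)):
                (not q5 and not q5): α-rule — add not q5, not q5.
                ○ open, literals {q2=F, q5=F}.
              branch 2.2.2.2 (add not q4):
                ○ open, literals {q2=F, q4=F}.
6 branches closed, 10 open.
Each open branch fixes some atoms; the unmentioned ones are free. Counting distinct full assignments: branch {q3=F, q5=T} (q1, q2, q4) contributes 8 new; branch {q3=T, q4=T, q5=T} (q1, q2) contributes 4 new; branch {q3=T, q4=F, q5=T} (q1, q2) contributes 4 new; branch {q2=T, q3=F, q4=T, q5=T} (q1) contributes 0 new; branch {q2=T, q3=F, q4=T, q5=T} (q1) contributes 0 new; branch {q2=F, q3=T} (q1, q4, q5) contributes 4 new; branch {q2=F, q5=F} (q1, q3, q4) contributes 4 new; branch {q2=F} (q1, q3, q4, q5) contributes 0 new; branch {q2=F, q5=F} (q1, q3, q4) contributes 0 new; branch {q2=F, q4=F} (q1, q3, q5) contributes 0 new. Total: 24.

24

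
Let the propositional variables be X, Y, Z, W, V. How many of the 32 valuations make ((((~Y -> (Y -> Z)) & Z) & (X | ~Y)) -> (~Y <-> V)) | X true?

30

Initial set: {(((((~Y -> (Y -> Z)) & Z) & (X | ~Y)) -> (~Y <-> V)) | X)}.
(((((~Y -> (Y -> Z)) & Z) & (X | ~Y)) -> (~Y <-> V)) | X): β-rule — branch into ((((~Y -> (Y -> Z)) & Z) & (X | ~Y)) -> (~Y <-> V))  //  X.
  branch 1 (add ((((~Y -> (Y -> Z)) & Z) & (X | ~Y)) -> (~Y <-> V))):
    ((((~Y -> (Y -> Z)) & Z) & (X | ~Y)) -> (~Y <-> V)): β-rule — branch into ~(((~Y -> (Y -> Z)) & Z) & (X | ~Y))  //  (~Y <-> V).
      branch 1.1 (add ~(((~Y -> (Y -> Z)) & Z) & (X | ~Y))):
        ~(((~Y -> (Y -> Z)) & Z) & (X | ~Y)): β-rule — branch into ~((~Y -> (Y -> Z)) & Z)  //  ~(X | ~Y).
          branch 1.1.1 (add ~((~Y -> (Y -> Z)) & Z)):
            ~((~Y -> (Y -> Z)) & Z): β-rule — branch into ~(~Y -> (Y -> Z))  //  ~Z.
              branch 1.1.1.1 (add ~(~Y -> (Y -> Z))):
                ~(~Y -> (Y -> Z)): α-rule — add ~Y, ~(Y -> Z).
                ~(Y -> Z): α-rule — add Y, ~Z.
                × closes — contains both Y and ~Y.
              branch 1.1.1.2 (add ~Z):
                ○ open, literals {Z=F}.
          branch 1.1.2 (add ~(X | ~Y)):
            ~(X | ~Y): α-rule — add ~X, ~~Y.
            ○ open, literals {X=F, Y=T}.
      branch 1.2 (add (~Y <-> V)):
        (~Y <-> V): β-rule — branch into ~Y, V  //  ~~Y, ~V.
          branch 1.2.1 (add ~Y, V):
            ○ open, literals {V=T, Y=F}.
          branch 1.2.2 (add ~~Y, ~V):
            ○ open, literals {V=F, Y=T}.
  branch 2 (add X):
    ○ open, literals {X=T}.
1 branch closed, 5 open.
Each open branch fixes some atoms; the unmentioned ones are free. Counting distinct full assignments: branch {Z=F} (X, Y, W, V) contributes 16 new; branch {X=F, Y=T} (Z, W, V) contributes 4 new; branch {V=T, Y=F} (X, Z, W) contributes 4 new; branch {V=F, Y=T} (X, Z, W) contributes 2 new; branch {X=T} (Y, Z, W, V) contributes 4 new. Total: 30.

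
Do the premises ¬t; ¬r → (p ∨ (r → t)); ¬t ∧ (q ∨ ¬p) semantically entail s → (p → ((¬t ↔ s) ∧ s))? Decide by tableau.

Initial set: {¬t; (¬r → (p ∨ (r → t))); (¬t ∧ (q ∨ ¬p)); ¬(s → (p → ((¬t ↔ s) ∧ s)))}.
(¬t ∧ (q ∨ ¬p)): α-rule — add ¬t, (q ∨ ¬p).
¬(s → (p → ((¬t ↔ s) ∧ s))): α-rule — add s, ¬(p → ((¬t ↔ s) ∧ s)).
¬(p → ((¬t ↔ s) ∧ s)): α-rule — add p, ¬((¬t ↔ s) ∧ s).
(¬r → (p ∨ (r → t))): β-rule — branch into ¬¬r  //  (p ∨ (r → t)).
  branch 1 (add ¬¬r):
    (q ∨ ¬p): β-rule — branch into q  //  ¬p.
      branch 1.1 (add q):
        ¬((¬t ↔ s) ∧ s): β-rule — branch into ¬(¬t ↔ s)  //  ¬s.
          branch 1.1.1 (add ¬(¬t ↔ s)):
            ¬(¬t ↔ s): β-rule — branch into ¬t, ¬s  //  ¬¬t, s.
              branch 1.1.1.1 (add ¬t, ¬s):
                × closes — contains both s and ¬s.
              branch 1.1.1.2 (add ¬¬t, s):
                × closes — contains both t and ¬t.
          branch 1.1.2 (add ¬s):
            × closes — contains both s and ¬s.
      branch 1.2 (add ¬p):
        × closes — contains both p and ¬p.
  branch 2 (add (p ∨ (r → t))):
    (q ∨ ¬p): β-rule — branch into q  //  ¬p.
      branch 2.1 (add q):
        ¬((¬t ↔ s) ∧ s): β-rule — branch into ¬(¬t ↔ s)  //  ¬s.
          branch 2.1.1 (add ¬(¬t ↔ s)):
            (p ∨ (r → t)): β-rule — branch into p  //  (r → t).
              branch 2.1.1.1 (add p):
                ¬(¬t ↔ s): β-rule — branch into ¬t, ¬s  //  ¬¬t, s.
                  branch 2.1.1.1.1 (add ¬t, ¬s):
                    × closes — contains both s and ¬s.
                  branch 2.1.1.1.2 (add ¬¬t, s):
                    × closes — contains both t and ¬t.
              branch 2.1.1.2 (add (r → t)):
                ¬(¬t ↔ s): β-rule — branch into ¬t, ¬s  //  ¬¬t, s.
                  branch 2.1.1.2.1 (add ¬t, ¬s):
                    × closes — contains both s and ¬s.
                  branch 2.1.1.2.2 (add ¬¬t, s):
                    × closes — contains both t and ¬t.
          branch 2.1.2 (add ¬s):
            × closes — contains both s and ¬s.
      branch 2.2 (add ¬p):
        × closes — contains both p and ¬p.
All 10 branches close.
Every branch closed, so the premises entail the conclusion.

Yes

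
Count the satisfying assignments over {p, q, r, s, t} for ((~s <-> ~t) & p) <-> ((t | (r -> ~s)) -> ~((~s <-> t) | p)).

Initial set: {(((~s <-> ~t) & p) <-> ((t | (r -> ~s)) -> ~((~s <-> t) | p)))}.
(((~s <-> ~t) & p) <-> ((t | (r -> ~s)) -> ~((~s <-> t) | p))): β-rule — branch into ((~s <-> ~t) & p), ((t | (r -> ~s)) -> ~((~s <-> t) | p))  //  ~((~s <-> ~t) & p), ~((t | (r -> ~s)) -> ~((~s <-> t) | p)).
  branch 1 (add ((~s <-> ~t) & p), ((t | (r -> ~s)) -> ~((~s <-> t) | p))):
    ((~s <-> ~t) & p): α-rule — add (~s <-> ~t), p.
    ((t | (r -> ~s)) -> ~((~s <-> t) | p)): β-rule — branch into ~(t | (r -> ~s))  //  ~((~s <-> t) | p).
      branch 1.1 (add ~(t | (r -> ~s))):
        ~(t | (r -> ~s)): α-rule — add ~t, ~(r -> ~s).
        ~(r -> ~s): α-rule — add r, ~~s.
        (~s <-> ~t): β-rule — branch into ~s, ~t  //  ~~s, ~~t.
          branch 1.1.1 (add ~s, ~t):
            × closes — contains both s and ~s.
          branch 1.1.2 (add ~~s, ~~t):
            × closes — contains both t and ~t.
      branch 1.2 (add ~((~s <-> t) | p)):
        ~((~s <-> t) | p): α-rule — add ~(~s <-> t), ~p.
        × closes — contains both p and ~p.
  branch 2 (add ~((~s <-> ~t) & p), ~((t | (r -> ~s)) -> ~((~s <-> t) | p))):
    ~((t | (r -> ~s)) -> ~((~s <-> t) | p)): α-rule — add (t | (r -> ~s)), ~~((~s <-> t) | p).
    ~((~s <-> ~t) & p): β-rule — branch into ~(~s <-> ~t)  //  ~p.
      branch 2.1 (add ~(~s <-> ~t)):
        (t | (r -> ~s)): β-rule — branch into t  //  (r -> ~s).
          branch 2.1.1 (add t):
            ~~((~s <-> t) | p): β-rule — branch into (~s <-> t)  //  p.
              branch 2.1.1.1 (add (~s <-> t)):
                ~(~s <-> ~t): β-rule — branch into ~s, ~~t  //  ~~s, ~t.
                  branch 2.1.1.1.1 (add ~s, ~~t):
                    (~s <-> t): β-rule — branch into ~s, t  //  ~~s, ~t.
                      branch 2.1.1.1.1.1 (add ~s, t):
                        ○ open, literals {s=false, t=true}.
                      branch 2.1.1.1.1.2 (add ~~s, ~t):
                        × closes — contains both s and ~s.
                  branch 2.1.1.1.2 (add ~~s, ~t):
                    × closes — contains both t and ~t.
              branch 2.1.1.2 (add p):
                ~(~s <-> ~t): β-rule — branch into ~s, ~~t  //  ~~s, ~t.
                  branch 2.1.1.2.1 (add ~s, ~~t):
                    ○ open, literals {p=true, s=false, t=true}.
                  branch 2.1.1.2.2 (add ~~s, ~t):
                    × closes — contains both t and ~t.
          branch 2.1.2 (add (r -> ~s)):
            ~~((~s <-> t) | p): β-rule — branch into (~s <-> t)  //  p.
              branch 2.1.2.1 (add (~s <-> t)):
                ~(~s <-> ~t): β-rule — branch into ~s, ~~t  //  ~~s, ~t.
                  branch 2.1.2.1.1 (add ~s, ~~t):
                    (r -> ~s): β-rule — branch into ~r  //  ~s.
                      branch 2.1.2.1.1.1 (add ~r):
                        (~s <-> t): β-rule — branch into ~s, t  //  ~~s, ~t.
                          branch 2.1.2.1.1.1.1 (add ~s, t):
                            ○ open, literals {r=false, s=false, t=true}.
                          branch 2.1.2.1.1.1.2 (add ~~s, ~t):
                            × closes — contains both s and ~s.
                      branch 2.1.2.1.1.2 (add ~s):
                        (~s <-> t): β-rule — branch into ~s, t  //  ~~s, ~t.
                          branch 2.1.2.1.1.2.1 (add ~s, t):
                            ○ open, literals {s=false, t=true}.
                          branch 2.1.2.1.1.2.2 (add ~~s, ~t):
                            × closes — contains both s and ~s.
                  branch 2.1.2.1.2 (add ~~s, ~t):
                    (r -> ~s): β-rule — branch into ~r  //  ~s.
                      branch 2.1.2.1.2.1 (add ~r):
                        (~s <-> t): β-rule — branch into ~s, t  //  ~~s, ~t.
                          branch 2.1.2.1.2.1.1 (add ~s, t):
                            × closes — contains both s and ~s.
                          branch 2.1.2.1.2.1.2 (add ~~s, ~t):
                            ○ open, literals {r=false, s=true, t=false}.
                      branch 2.1.2.1.2.2 (add ~s):
                        × closes — contains both s and ~s.
              branch 2.1.2.2 (add p):
                ~(~s <-> ~t): β-rule — branch into ~s, ~~t  //  ~~s, ~t.
                  branch 2.1.2.2.1 (add ~s, ~~t):
                    (r -> ~s): β-rule — branch into ~r  //  ~s.
                      branch 2.1.2.2.1.1 (add ~r):
                        ○ open, literals {p=true, r=false, s=false, t=true}.
                      branch 2.1.2.2.1.2 (add ~s):
                        ○ open, literals {p=true, s=false, t=true}.
                  branch 2.1.2.2.2 (add ~~s, ~t):
                    (r -> ~s): β-rule — branch into ~r  //  ~s.
                      branch 2.1.2.2.2.1 (add ~r):
                        ○ open, literals {p=true, r=false, s=true, t=false}.
                      branch 2.1.2.2.2.2 (add ~s):
                        × closes — contains both s and ~s.
      branch 2.2 (add ~p):
        (t | (r -> ~s)): β-rule — branch into t  //  (r -> ~s).
          branch 2.2.1 (add t):
            ~~((~s <-> t) | p): β-rule — branch into (~s <-> t)  //  p.
              branch 2.2.1.1 (add (~s <-> t)):
                (~s <-> t): β-rule — branch into ~s, t  //  ~~s, ~t.
                  branch 2.2.1.1.1 (add ~s, t):
                    ○ open, literals {p=false, s=false, t=true}.
                  branch 2.2.1.1.2 (add ~~s, ~t):
                    × closes — contains both t and ~t.
              branch 2.2.1.2 (add p):
                × closes — contains both p and ~p.
          branch 2.2.2 (add (r -> ~s)):
            ~~((~s <-> t) | p): β-rule — branch into (~s <-> t)  //  p.
              branch 2.2.2.1 (add (~s <-> t)):
                (r -> ~s): β-rule — branch into ~r  //  ~s.
                  branch 2.2.2.1.1 (add ~r):
                    (~s <-> t): β-rule — branch into ~s, t  //  ~~s, ~t.
                      branch 2.2.2.1.1.1 (add ~s, t):
                        ○ open, literals {p=false, r=false, s=false, t=true}.
                      branch 2.2.2.1.1.2 (add ~~s, ~t):
                        ○ open, literals {p=false, r=false, s=true, t=false}.
                  branch 2.2.2.1.2 (add ~s):
                    (~s <-> t): β-rule — branch into ~s, t  //  ~~s, ~t.
                      branch 2.2.2.1.2.1 (add ~s, t):
                        ○ open, literals {p=false, s=false, t=true}.
                      branch 2.2.2.1.2.2 (add ~~s, ~t):
                        × closes — contains both s and ~s.
              branch 2.2.2.2 (add p):
                × closes — contains both p and ~p.
15 branches closed, 12 open.
Each open branch fixes some atoms; the unmentioned ones are free. Counting distinct full assignments: branch {s=false, t=true} (p, q, r) contributes 8 new; branch {p=true, s=false, t=true} (q, r) contributes 0 new; branch {r=false, s=false, t=true} (p, q) contributes 0 new; branch {s=false, t=true} (p, q, r) contributes 0 new; branch {r=false, s=true, t=false} (p, q) contributes 4 new; branch {p=true, r=false, s=false, t=true} (q) contributes 0 new; branch {p=true, s=false, t=true} (q, r) contributes 0 new; branch {p=true, r=false, s=true, t=false} (q) contributes 0 new; branch {p=false, s=false, t=true} (q, r) contributes 0 new; branch {p=false, r=false, s=false, t=true} (q) contributes 0 new; branch {p=false, r=false, s=true, t=false} (q) contributes 0 new; branch {p=false, s=false, t=true} (q, r) contributes 0 new. Total: 12.

12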